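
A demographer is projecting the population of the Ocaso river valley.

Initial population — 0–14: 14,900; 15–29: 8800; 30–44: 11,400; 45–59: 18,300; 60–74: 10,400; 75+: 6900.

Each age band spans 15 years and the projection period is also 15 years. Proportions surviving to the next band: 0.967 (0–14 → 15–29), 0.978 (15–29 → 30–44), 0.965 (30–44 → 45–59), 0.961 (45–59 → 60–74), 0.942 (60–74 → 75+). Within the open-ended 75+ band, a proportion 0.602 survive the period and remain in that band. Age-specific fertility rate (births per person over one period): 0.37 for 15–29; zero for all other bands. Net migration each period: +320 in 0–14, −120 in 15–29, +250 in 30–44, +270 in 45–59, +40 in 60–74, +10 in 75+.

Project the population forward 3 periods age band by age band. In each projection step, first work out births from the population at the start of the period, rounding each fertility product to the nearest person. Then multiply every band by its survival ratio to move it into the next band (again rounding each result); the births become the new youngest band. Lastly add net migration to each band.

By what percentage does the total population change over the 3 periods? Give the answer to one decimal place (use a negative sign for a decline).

(Groups numbered youngest = 1 to oldest = 6.)
Period 1:
Births: 8800 × 0.37 = 3256
Group 2: 14900 × 0.967 = 14408
Group 3: 8800 × 0.978 = 8606
Group 4: 11400 × 0.965 = 11001
Group 5: 18300 × 0.961 = 17586
Group 6: 10400 × 0.942 + 6900 × 0.602 = 9797 + 4154 = 13951
Net migration: Group 1 + 320 → 3576; Group 2 − 120 → 14288; Group 3 + 250 → 8856; Group 4 + 270 → 11271; Group 5 + 40 → 17626; Group 6 + 10 → 13961
Giving 3576 / 14288 / 8856 / 11271 / 17626 / 13961.
Period 2:
Births: 14288 × 0.37 = 5287
Group 2: 3576 × 0.967 = 3458
Group 3: 14288 × 0.978 = 13974
Group 4: 8856 × 0.965 = 8546
Group 5: 11271 × 0.961 = 10831
Group 6: 17626 × 0.942 + 13961 × 0.602 = 16604 + 8405 = 25009
Net migration: Group 1 + 320 → 5607; Group 2 − 120 → 3338; Group 3 + 250 → 14224; Group 4 + 270 → 8816; Group 5 + 40 → 10871; Group 6 + 10 → 25019
Giving 5607 / 3338 / 14224 / 8816 / 10871 / 25019.
Period 3:
Births: 3338 × 0.37 = 1235
Group 2: 5607 × 0.967 = 5422
Group 3: 3338 × 0.978 = 3265
Group 4: 14224 × 0.965 = 13726
Group 5: 8816 × 0.961 = 8472
Group 6: 10871 × 0.942 + 25019 × 0.602 = 10240 + 15061 = 25301
Net migration: Group 1 + 320 → 1555; Group 2 − 120 → 5302; Group 3 + 250 → 3515; Group 4 + 270 → 13996; Group 5 + 40 → 8512; Group 6 + 10 → 25311
Giving 1555 / 5302 / 3515 / 13996 / 8512 / 25311.
Total: 70700 → 58191; change = -12509; percentage change = -17.7%

-17.7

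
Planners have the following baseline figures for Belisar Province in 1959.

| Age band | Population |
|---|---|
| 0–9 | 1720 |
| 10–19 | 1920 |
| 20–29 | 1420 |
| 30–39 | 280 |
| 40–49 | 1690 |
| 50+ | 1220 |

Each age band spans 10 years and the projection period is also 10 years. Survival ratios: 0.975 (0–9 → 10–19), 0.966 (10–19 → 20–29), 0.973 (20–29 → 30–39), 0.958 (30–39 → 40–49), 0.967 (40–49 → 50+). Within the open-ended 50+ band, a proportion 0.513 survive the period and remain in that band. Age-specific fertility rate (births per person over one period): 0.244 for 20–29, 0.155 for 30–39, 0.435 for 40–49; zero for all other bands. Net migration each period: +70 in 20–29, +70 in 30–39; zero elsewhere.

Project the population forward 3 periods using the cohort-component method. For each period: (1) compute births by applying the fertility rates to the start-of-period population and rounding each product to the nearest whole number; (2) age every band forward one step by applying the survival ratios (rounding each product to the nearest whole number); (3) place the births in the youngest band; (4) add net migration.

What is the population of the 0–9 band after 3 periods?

Numbering the bands 1..6 from youngest to oldest:
Period 1.
Births: 1420 * 0.244 = 346 ; 280 * 0.155 = 43 ; 1690 * 0.435 = 735 → 1124
Band 2: 1720 * 0.975 = 1677
Band 3: 1920 * 0.966 = 1855
Band 4: 1420 * 0.973 = 1382
Band 5: 280 * 0.958 = 268
Band 6: 1690 * 0.967 + 1220 * 0.513 = 1634 + 626 = 2260
Net migration: Band 3 + 70 → 1925; Band 4 + 70 → 1452
Giving 1124 / 1677 / 1925 / 1452 / 268 / 2260.
Period 2.
Births: 1925 * 0.244 = 470 ; 1452 * 0.155 = 225 ; 268 * 0.435 = 117 → 812
Band 2: 1124 * 0.975 = 1096
Band 3: 1677 * 0.966 = 1620
Band 4: 1925 * 0.973 = 1873
Band 5: 1452 * 0.958 = 1391
Band 6: 268 * 0.967 + 2260 * 0.513 = 259 + 1159 = 1418
Net migration: Band 3 + 70 → 1690; Band 4 + 70 → 1943
Giving 812 / 1096 / 1690 / 1943 / 1391 / 1418.
Period 3.
Births: 1690 * 0.244 = 412 ; 1943 * 0.155 = 301 ; 1391 * 0.435 = 605 → 1318
Band 2: 812 * 0.975 = 792
Band 3: 1096 * 0.966 = 1059
Band 4: 1690 * 0.973 = 1644
Band 5: 1943 * 0.958 = 1861
Band 6: 1391 * 0.967 + 1418 * 0.513 = 1345 + 727 = 2072
Net migration: Band 3 + 70 → 1129; Band 4 + 70 → 1714
Giving 1318 / 792 / 1129 / 1714 / 1861 / 2072.

1318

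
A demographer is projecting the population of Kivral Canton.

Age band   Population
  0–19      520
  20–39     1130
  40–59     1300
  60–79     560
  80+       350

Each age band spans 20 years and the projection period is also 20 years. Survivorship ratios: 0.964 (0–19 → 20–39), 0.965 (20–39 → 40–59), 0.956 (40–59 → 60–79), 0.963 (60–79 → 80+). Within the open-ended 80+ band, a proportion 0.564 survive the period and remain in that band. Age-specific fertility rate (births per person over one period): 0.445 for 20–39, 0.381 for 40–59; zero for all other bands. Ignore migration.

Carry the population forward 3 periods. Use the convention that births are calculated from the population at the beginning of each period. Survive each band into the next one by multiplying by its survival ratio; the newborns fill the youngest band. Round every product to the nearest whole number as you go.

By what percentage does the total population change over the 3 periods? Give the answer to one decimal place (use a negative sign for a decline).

Let band 1 be 0–19 through band 5 = 80+.
After projecting period 1:
Births: 1130 * 0.445 = 503, 1300 * 0.381 = 495 → total 998
Band 2: 520 * 0.964 = 501
Band 3: 1130 * 0.965 = 1090
Band 4: 1300 * 0.956 = 1243
Band 5: 560 * 0.963 + 350 * 0.564 = 539 + 197 = 736
Giving 998 / 501 / 1090 / 1243 / 736.
After projecting period 2:
Births: 501 * 0.445 = 223, 1090 * 0.381 = 415 → total 638
Band 2: 998 * 0.964 = 962
Band 3: 501 * 0.965 = 483
Band 4: 1090 * 0.956 = 1042
Band 5: 1243 * 0.963 + 736 * 0.564 = 1197 + 415 = 1612
Giving 638 / 962 / 483 / 1042 / 1612.
After projecting period 3:
Births: 962 * 0.445 = 428, 483 * 0.381 = 184 → total 612
Band 2: 638 * 0.964 = 615
Band 3: 962 * 0.965 = 928
Band 4: 483 * 0.956 = 462
Band 5: 1042 * 0.963 + 1612 * 0.564 = 1003 + 909 = 1912
Giving 612 / 615 / 928 / 462 / 1912.
Total: 3860 → 4529; change = 669; percentage change = 17.3%

17.3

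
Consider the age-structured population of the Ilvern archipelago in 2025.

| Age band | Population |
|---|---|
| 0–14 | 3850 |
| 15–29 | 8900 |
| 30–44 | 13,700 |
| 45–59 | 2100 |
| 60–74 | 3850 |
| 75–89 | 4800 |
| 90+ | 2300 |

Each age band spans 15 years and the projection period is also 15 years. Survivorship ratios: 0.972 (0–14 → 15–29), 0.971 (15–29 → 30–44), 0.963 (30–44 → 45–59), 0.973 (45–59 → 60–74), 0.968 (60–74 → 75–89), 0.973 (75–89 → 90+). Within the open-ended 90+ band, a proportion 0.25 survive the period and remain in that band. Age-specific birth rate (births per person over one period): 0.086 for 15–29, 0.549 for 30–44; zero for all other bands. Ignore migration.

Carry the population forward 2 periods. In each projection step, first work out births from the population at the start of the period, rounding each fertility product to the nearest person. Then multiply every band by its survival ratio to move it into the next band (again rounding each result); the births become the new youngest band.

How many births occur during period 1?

8286

Call the bands 1 to 7, youngest first.
— Period 1 —
Births: 8900 * 0.086 = 765 ; 13700 * 0.549 = 7521 → total 8286
Band 2: 3850 * 0.972 = 3742
Band 3: 8900 * 0.971 = 8642
Band 4: 13700 * 0.963 = 13193
Band 5: 2100 * 0.973 = 2043
Band 6: 3850 * 0.968 = 3727
Band 7: 4800 * 0.973 + 2300 * 0.25 = 4670 + 575 = 5245
Giving 8286 / 3742 / 8642 / 13193 / 2043 / 3727 / 5245.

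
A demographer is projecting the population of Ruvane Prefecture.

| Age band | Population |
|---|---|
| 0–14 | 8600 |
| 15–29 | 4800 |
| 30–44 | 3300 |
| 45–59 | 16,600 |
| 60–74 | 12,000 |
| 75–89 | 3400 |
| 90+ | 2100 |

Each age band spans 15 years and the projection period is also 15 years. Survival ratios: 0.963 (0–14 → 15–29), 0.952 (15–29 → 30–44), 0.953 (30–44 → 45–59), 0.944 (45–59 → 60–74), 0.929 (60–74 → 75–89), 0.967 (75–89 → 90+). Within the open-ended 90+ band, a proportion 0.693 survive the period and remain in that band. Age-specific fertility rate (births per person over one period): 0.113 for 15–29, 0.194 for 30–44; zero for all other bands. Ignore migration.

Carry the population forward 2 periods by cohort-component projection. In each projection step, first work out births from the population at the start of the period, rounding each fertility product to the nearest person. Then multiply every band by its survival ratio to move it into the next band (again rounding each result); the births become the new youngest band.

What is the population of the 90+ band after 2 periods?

14067

Numbering the groups 1..7 from youngest to oldest:
Period 1.
Births: 4800 × 0.113 = 542 ; 3300 × 0.194 = 640 → total 1182
Group 2: 8600 × 0.963 = 8282
Group 3: 4800 × 0.952 = 4570
Group 4: 3300 × 0.953 = 3145
Group 5: 16600 × 0.944 = 15670
Group 6: 12000 × 0.929 = 11148
Group 7: 3400 × 0.967 + 2100 × 0.693 = 3288 + 1455 = 4743
Giving 1182 / 8282 / 4570 / 3145 / 15670 / 11148 / 4743.
Period 2.
Births: 8282 × 0.113 = 936 ; 4570 × 0.194 = 887 → total 1823
Group 2: 1182 × 0.963 = 1138
Group 3: 8282 × 0.952 = 7884
Group 4: 4570 × 0.953 = 4355
Group 5: 3145 × 0.944 = 2969
Group 6: 15670 × 0.929 = 14557
Group 7: 11148 × 0.967 + 4743 × 0.693 = 10780 + 3287 = 14067
Giving 1823 / 1138 / 7884 / 4355 / 2969 / 14557 / 14067.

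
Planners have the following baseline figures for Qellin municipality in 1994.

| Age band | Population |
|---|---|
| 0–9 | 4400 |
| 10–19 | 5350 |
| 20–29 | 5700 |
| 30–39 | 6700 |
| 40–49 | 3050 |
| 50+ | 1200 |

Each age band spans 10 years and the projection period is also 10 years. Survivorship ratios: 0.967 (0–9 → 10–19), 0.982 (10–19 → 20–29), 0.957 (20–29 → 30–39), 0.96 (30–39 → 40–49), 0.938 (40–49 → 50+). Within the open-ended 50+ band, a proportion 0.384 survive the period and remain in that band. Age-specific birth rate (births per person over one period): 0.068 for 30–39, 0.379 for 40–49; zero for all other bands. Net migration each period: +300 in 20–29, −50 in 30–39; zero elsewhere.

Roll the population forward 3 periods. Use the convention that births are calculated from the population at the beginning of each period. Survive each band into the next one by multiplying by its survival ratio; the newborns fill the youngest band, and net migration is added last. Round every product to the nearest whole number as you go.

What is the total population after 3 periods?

Period 1:
Births: 6700 × 0.068 = 456  |  3050 × 0.379 = 1156 → total 1612
10–19: 4400 × 0.967 = 4255
20–29: 5350 × 0.982 = 5254
30–39: 5700 × 0.957 = 5455
40–49: 6700 × 0.96 = 6432
50+: 3050 × 0.938 + 1200 × 0.384 = 2861 + 461 = 3322
Net migration: 20–29 + 300 → 5554; 30–39 − 50 → 5405
End of period: [1612, 4255, 5554, 5405, 6432, 3322]
Period 2:
Births: 5405 × 0.068 = 368  |  6432 × 0.379 = 2438 → total 2806
10–19: 1612 × 0.967 = 1559
20–29: 4255 × 0.982 = 4178
30–39: 5554 × 0.957 = 5315
40–49: 5405 × 0.96 = 5189
50+: 6432 × 0.938 + 3322 × 0.384 = 6033 + 1276 = 7309
Net migration: 20–29 + 300 → 4478; 30–39 − 50 → 5265
End of period: [2806, 1559, 4478, 5265, 5189, 7309]
Period 3:
Births: 5265 × 0.068 = 358  |  5189 × 0.379 = 1967 → total 2325
10–19: 2806 × 0.967 = 2713
20–29: 1559 × 0.982 = 1531
30–39: 4478 × 0.957 = 4285
40–49: 5265 × 0.96 = 5054
50+: 5189 × 0.938 + 7309 × 0.384 = 4867 + 2807 = 7674
Net migration: 20–29 + 300 → 1831; 30–39 − 50 → 4235
End of period: [2325, 2713, 1831, 4235, 5054, 7674]
Total after period 3: 2325 + 2713 + 1831 + 4235 + 5054 + 7674 = 23832

23832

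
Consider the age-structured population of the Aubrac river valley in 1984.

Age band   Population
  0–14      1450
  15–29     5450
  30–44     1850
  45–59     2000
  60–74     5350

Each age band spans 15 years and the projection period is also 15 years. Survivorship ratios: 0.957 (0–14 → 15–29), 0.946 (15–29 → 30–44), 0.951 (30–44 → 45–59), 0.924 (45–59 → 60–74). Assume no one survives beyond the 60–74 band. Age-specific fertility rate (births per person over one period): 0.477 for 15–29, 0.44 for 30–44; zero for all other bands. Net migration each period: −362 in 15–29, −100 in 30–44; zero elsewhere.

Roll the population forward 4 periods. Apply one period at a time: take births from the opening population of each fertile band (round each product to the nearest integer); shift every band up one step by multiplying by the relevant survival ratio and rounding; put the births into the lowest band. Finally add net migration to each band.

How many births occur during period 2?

2714

Period 1.
Births: 5450 × 0.477 = 2600 ; 1850 × 0.44 = 814 → 3414
15–29: 1450 × 0.957 = 1388
30–44: 5450 × 0.946 = 5156
45–59: 1850 × 0.951 = 1759
60–74: 2000 × 0.924 = 1848
Net migration: 15–29 − 362 → 1026; 30–44 − 100 → 5056
→ [3414, 1026, 5056, 1759, 1848]
Period 2.
Births: 1026 × 0.477 = 489 ; 5056 × 0.44 = 2225 → 2714
15–29: 3414 × 0.957 = 3267
30–44: 1026 × 0.946 = 971
45–59: 5056 × 0.951 = 4808
60–74: 1759 × 0.924 = 1625
Net migration: 15–29 − 362 → 2905; 30–44 − 100 → 871
→ [2714, 2905, 871, 4808, 1625]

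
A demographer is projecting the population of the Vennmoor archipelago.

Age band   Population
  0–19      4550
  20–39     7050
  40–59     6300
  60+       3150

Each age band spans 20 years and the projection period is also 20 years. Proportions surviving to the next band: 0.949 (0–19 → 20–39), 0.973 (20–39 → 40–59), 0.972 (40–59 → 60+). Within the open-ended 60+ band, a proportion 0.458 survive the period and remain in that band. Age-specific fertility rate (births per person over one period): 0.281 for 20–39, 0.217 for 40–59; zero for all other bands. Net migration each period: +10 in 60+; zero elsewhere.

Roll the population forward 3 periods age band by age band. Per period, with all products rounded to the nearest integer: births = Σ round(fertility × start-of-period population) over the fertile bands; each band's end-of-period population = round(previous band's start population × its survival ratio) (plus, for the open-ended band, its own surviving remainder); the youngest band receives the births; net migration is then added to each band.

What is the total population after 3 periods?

(Bands numbered youngest = 1 to oldest = 4.)
Period 1:
Births: 7050 × 0.281 = 1981 ; 6300 × 0.217 = 1367 ⇒ total 3348
Band 2: 4550 × 0.949 = 4318
Band 3: 7050 × 0.973 = 6860
Band 4: 6300 × 0.972 + 3150 × 0.458 = 6124 + 1443 = 7567
Net migration: Band 4 + 10 → 7577
→ [3348, 4318, 6860, 7577]
Period 2:
Births: 4318 × 0.281 = 1213 ; 6860 × 0.217 = 1489 ⇒ total 2702
Band 2: 3348 × 0.949 = 3177
Band 3: 4318 × 0.973 = 4201
Band 4: 6860 × 0.972 + 7577 × 0.458 = 6668 + 3470 = 10138
Net migration: Band 4 + 10 → 10148
→ [2702, 3177, 4201, 10148]
Period 3:
Births: 3177 × 0.281 = 893 ; 4201 × 0.217 = 912 ⇒ total 1805
Band 2: 2702 × 0.949 = 2564
Band 3: 3177 × 0.973 = 3091
Band 4: 4201 × 0.972 + 10148 × 0.458 = 4083 + 4648 = 8731
Net migration: Band 4 + 10 → 8741
→ [1805, 2564, 3091, 8741]
Total after period 3: 1805 + 2564 + 3091 + 8741 = 16201

16201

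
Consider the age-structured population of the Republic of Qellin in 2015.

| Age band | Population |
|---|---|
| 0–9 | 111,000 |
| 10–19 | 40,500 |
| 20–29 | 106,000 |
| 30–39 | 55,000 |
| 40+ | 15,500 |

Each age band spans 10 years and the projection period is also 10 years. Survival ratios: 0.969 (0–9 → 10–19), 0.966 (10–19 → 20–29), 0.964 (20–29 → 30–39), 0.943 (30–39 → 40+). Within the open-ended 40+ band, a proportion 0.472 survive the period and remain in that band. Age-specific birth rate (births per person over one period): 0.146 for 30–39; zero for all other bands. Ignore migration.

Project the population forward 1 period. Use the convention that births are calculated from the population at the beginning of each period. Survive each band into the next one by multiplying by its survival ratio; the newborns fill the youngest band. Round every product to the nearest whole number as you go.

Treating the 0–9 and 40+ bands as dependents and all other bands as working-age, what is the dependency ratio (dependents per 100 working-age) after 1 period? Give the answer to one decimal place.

(Bands numbered youngest = 1 to oldest = 5.)
After projecting period 1:
Births: 55000 × 0.146 = 8030
Band 2: 111000 × 0.969 = 107559
Band 3: 40500 × 0.966 = 39123
Band 4: 106000 × 0.964 = 102184
Band 5: 55000 × 0.943 + 15500 × 0.472 = 51865 + 7316 = 59181
→ [8030, 107559, 39123, 102184, 59181]
Dependents (band 0–9 + band 40+) = 8030 + 59181 = 67211; working-age = 248866; ratio = 67211/248866 × 100 = 27.0

27.0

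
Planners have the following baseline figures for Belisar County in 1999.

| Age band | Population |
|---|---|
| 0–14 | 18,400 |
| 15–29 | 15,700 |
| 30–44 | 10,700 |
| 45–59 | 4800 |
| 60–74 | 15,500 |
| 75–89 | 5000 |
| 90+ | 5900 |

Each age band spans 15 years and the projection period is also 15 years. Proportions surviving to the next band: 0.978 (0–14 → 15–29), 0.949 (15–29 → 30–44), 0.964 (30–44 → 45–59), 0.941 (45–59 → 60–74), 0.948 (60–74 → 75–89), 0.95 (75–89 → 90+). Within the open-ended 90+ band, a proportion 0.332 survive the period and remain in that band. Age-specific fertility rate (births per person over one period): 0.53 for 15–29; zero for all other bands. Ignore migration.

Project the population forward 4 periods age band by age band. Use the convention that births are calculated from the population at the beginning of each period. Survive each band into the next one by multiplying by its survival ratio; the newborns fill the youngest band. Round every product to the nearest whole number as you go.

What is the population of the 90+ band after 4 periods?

Period 1.
Births: 15700 * 0.53 = 8321
15–29: 18400 * 0.978 = 17995
30–44: 15700 * 0.949 = 14899
45–59: 10700 * 0.964 = 10315
60–74: 4800 * 0.941 = 4517
75–89: 15500 * 0.948 = 14694
90+: 5000 * 0.95 + 5900 * 0.332 = 4750 + 1959 = 6709
→ [8321, 17995, 14899, 10315, 4517, 14694, 6709]
Period 2.
Births: 17995 * 0.53 = 9537
15–29: 8321 * 0.978 = 8138
30–44: 17995 * 0.949 = 17077
45–59: 14899 * 0.964 = 14363
60–74: 10315 * 0.941 = 9706
75–89: 4517 * 0.948 = 4282
90+: 14694 * 0.95 + 6709 * 0.332 = 13959 + 2227 = 16186
→ [9537, 8138, 17077, 14363, 9706, 4282, 16186]
Period 3.
Births: 8138 * 0.53 = 4313
15–29: 9537 * 0.978 = 9327
30–44: 8138 * 0.949 = 7723
45–59: 17077 * 0.964 = 16462
60–74: 14363 * 0.941 = 13516
75–89: 9706 * 0.948 = 9201
90+: 4282 * 0.95 + 16186 * 0.332 = 4068 + 5374 = 9442
→ [4313, 9327, 7723, 16462, 13516, 9201, 9442]
Period 4.
Births: 9327 * 0.53 = 4943
15–29: 4313 * 0.978 = 4218
30–44: 9327 * 0.949 = 8851
45–59: 7723 * 0.964 = 7445
60–74: 16462 * 0.941 = 15491
75–89: 13516 * 0.948 = 12813
90+: 9201 * 0.95 + 9442 * 0.332 = 8741 + 3135 = 11876
→ [4943, 4218, 8851, 7445, 15491, 12813, 11876]

11876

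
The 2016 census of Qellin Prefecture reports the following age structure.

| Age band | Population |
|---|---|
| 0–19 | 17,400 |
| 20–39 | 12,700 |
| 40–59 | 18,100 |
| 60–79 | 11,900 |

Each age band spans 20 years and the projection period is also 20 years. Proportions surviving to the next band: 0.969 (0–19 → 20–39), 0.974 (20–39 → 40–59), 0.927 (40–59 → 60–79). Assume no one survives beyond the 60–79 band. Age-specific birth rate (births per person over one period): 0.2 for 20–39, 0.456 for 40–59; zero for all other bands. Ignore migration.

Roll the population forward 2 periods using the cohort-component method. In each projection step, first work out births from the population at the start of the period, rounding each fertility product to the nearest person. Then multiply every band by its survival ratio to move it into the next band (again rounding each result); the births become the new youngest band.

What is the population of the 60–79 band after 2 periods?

(Bands numbered youngest = 1 to oldest = 4.)
After projecting period 1:
Births: 12700 × 0.2 = 2540, 18100 × 0.456 = 8254 ⇒ total 10794
Band 2: 17400 × 0.969 = 16861
Band 3: 12700 × 0.974 = 12370
Band 4: 18100 × 0.927 = 16779
Population now: 0–19=10794, 20–39=16861, 40–59=12370, 60–79=16779
After projecting period 2:
Births: 16861 × 0.2 = 3372, 12370 × 0.456 = 5641 ⇒ total 9013
Band 2: 10794 × 0.969 = 10459
Band 3: 16861 × 0.974 = 16423
Band 4: 12370 × 0.927 = 11467
Population now: 0–19=9013, 20–39=10459, 40–59=16423, 60–79=11467

11467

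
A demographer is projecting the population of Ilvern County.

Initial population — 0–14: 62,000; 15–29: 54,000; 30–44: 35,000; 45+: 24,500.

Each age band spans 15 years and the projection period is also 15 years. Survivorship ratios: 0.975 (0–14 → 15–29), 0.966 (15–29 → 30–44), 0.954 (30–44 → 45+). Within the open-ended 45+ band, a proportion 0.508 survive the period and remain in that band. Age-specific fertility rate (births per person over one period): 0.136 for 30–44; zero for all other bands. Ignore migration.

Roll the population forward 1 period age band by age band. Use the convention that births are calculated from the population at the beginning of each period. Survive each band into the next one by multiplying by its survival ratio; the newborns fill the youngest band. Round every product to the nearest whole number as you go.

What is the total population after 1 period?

163210

(Bands numbered youngest = 1 to oldest = 4.)
Period 1:
Births: 35000 × 0.136 = 4760
Band 2: 62000 × 0.975 = 60450
Band 3: 54000 × 0.966 = 52164
Band 4: 35000 × 0.954 + 24500 × 0.508 = 33390 + 12446 = 45836
→ [4760, 60450, 52164, 45836]
Total after period 1: 4760 + 60450 + 52164 + 45836 = 163210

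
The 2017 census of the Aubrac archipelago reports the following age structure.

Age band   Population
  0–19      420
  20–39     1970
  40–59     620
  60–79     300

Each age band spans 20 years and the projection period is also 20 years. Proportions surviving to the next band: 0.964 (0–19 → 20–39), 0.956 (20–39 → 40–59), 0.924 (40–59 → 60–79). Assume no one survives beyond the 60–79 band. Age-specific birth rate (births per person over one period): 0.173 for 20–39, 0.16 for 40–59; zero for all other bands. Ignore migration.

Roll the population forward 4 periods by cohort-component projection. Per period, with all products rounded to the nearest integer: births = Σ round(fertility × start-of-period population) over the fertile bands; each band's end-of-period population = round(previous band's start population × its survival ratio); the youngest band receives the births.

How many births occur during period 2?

Numbering the groups 1..4 from youngest to oldest:
Period 1.
Births: 1970 × 0.173 = 341 ; 620 × 0.16 = 99 → 440
Group 2: 420 × 0.964 = 405
Group 3: 1970 × 0.956 = 1883
Group 4: 620 × 0.924 = 573
End of period: [440, 405, 1883, 573]
Period 2.
Births: 405 × 0.173 = 70 ; 1883 × 0.16 = 301 → 371
Group 2: 440 × 0.964 = 424
Group 3: 405 × 0.956 = 387
Group 4: 1883 × 0.924 = 1740
End of period: [371, 424, 387, 1740]

371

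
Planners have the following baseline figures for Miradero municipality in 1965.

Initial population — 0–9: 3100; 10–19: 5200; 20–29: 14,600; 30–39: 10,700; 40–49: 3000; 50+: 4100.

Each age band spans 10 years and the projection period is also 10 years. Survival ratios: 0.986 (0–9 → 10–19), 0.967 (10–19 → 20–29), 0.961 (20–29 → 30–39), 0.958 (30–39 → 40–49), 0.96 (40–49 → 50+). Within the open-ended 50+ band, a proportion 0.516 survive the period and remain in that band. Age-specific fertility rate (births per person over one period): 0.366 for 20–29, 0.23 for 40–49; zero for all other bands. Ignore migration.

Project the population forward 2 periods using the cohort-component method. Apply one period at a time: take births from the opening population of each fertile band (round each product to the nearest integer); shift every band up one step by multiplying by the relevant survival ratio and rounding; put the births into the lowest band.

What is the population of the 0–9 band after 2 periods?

— Period 1 —
Births: 14600 × 0.366 = 5344 ; 3000 × 0.23 = 690 ⇒ total 6034
10–19: 3100 × 0.986 = 3057
20–29: 5200 × 0.967 = 5028
30–39: 14600 × 0.961 = 14031
40–49: 10700 × 0.958 = 10251
50+: 3000 × 0.96 + 4100 × 0.516 = 2880 + 2116 = 4996
End of period: [6034, 3057, 5028, 14031, 10251, 4996]
— Period 2 —
Births: 5028 × 0.366 = 1840 ; 10251 × 0.23 = 2358 ⇒ total 4198
10–19: 6034 × 0.986 = 5950
20–29: 3057 × 0.967 = 2956
30–39: 5028 × 0.961 = 4832
40–49: 14031 × 0.958 = 13442
50+: 10251 × 0.96 + 4996 × 0.516 = 9841 + 2578 = 12419
End of period: [4198, 5950, 2956, 4832, 13442, 12419]

4198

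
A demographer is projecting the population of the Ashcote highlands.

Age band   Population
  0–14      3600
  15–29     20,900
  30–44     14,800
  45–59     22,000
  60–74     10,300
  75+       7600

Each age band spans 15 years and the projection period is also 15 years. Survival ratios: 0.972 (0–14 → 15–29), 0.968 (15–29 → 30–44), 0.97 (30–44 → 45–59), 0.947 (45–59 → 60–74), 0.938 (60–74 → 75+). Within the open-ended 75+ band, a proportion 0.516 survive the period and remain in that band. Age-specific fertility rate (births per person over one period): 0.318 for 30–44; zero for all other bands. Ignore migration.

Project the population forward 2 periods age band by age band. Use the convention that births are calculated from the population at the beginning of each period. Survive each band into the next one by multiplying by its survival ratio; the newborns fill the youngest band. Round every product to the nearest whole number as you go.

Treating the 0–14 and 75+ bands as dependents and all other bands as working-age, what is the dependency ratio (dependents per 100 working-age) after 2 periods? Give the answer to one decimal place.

Period 1.
Births: 14800 × 0.318 = 4706
15–29: 3600 × 0.972 = 3499
30–44: 20900 × 0.968 = 20231
45–59: 14800 × 0.97 = 14356
60–74: 22000 × 0.947 = 20834
75+: 10300 × 0.938 + 7600 × 0.516 = 9661 + 3922 = 13583
Giving 4706 / 3499 / 20231 / 14356 / 20834 / 13583.
Period 2.
Births: 20231 × 0.318 = 6433
15–29: 4706 × 0.972 = 4574
30–44: 3499 × 0.968 = 3387
45–59: 20231 × 0.97 = 19624
60–74: 14356 × 0.947 = 13595
75+: 20834 × 0.938 + 13583 × 0.516 = 19542 + 7009 = 26551
Giving 6433 / 4574 / 3387 / 19624 / 13595 / 26551.
Dependents (band 0–14 + band 75+) = 6433 + 26551 = 32984; working-age = 41180; ratio = 32984/41180 × 100 = 80.1

80.1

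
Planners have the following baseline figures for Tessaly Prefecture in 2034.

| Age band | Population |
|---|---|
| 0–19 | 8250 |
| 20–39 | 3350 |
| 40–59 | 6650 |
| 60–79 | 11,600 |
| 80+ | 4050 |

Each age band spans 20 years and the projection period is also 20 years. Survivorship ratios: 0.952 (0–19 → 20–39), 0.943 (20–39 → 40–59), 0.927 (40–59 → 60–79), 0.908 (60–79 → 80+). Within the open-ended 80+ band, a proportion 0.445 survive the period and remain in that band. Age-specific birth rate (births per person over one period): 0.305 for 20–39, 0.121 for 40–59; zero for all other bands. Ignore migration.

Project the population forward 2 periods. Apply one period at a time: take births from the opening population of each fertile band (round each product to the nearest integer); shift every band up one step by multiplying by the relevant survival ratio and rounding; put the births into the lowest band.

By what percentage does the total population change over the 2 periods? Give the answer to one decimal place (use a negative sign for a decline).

Numbering the groups 1..5 from youngest to oldest:
— Period 1 —
Births: 3350 * 0.305 = 1022, 6650 * 0.121 = 805 → total 1827
Group 2: 8250 * 0.952 = 7854
Group 3: 3350 * 0.943 = 3159
Group 4: 6650 * 0.927 = 6165
Group 5: 11600 * 0.908 + 4050 * 0.445 = 10533 + 1802 = 12335
Population now: 0–19=1827, 20–39=7854, 40–59=3159, 60–79=6165, 80+=12335
— Period 2 —
Births: 7854 * 0.305 = 2395, 3159 * 0.121 = 382 → total 2777
Group 2: 1827 * 0.952 = 1739
Group 3: 7854 * 0.943 = 7406
Group 4: 3159 * 0.927 = 2928
Group 5: 6165 * 0.908 + 12335 * 0.445 = 5598 + 5489 = 11087
Population now: 0–19=2777, 20–39=1739, 40–59=7406, 60–79=2928, 80+=11087
Total: 33900 → 25937; change = -7963; percentage change = -23.5%

-23.5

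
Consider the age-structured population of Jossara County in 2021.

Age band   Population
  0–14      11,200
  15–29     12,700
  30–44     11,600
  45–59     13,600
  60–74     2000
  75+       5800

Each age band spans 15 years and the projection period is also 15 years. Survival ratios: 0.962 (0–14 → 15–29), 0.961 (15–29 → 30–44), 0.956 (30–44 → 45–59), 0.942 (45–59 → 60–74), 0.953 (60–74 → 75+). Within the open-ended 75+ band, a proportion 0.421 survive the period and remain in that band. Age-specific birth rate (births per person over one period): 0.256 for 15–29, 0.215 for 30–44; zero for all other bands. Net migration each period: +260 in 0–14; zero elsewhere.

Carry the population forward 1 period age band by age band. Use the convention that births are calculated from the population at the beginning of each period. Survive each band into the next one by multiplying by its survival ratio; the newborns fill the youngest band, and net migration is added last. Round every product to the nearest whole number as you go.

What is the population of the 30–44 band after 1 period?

12205

After projecting period 1:
Births: 12700 * 0.256 = 3251 ; 11600 * 0.215 = 2494 — total 5745
15–29: 11200 * 0.962 = 10774
30–44: 12700 * 0.961 = 12205
45–59: 11600 * 0.956 = 11090
60–74: 13600 * 0.942 = 12811
75+: 2000 * 0.953 + 5800 * 0.421 = 1906 + 2442 = 4348
Net migration: 0–14 + 260 → 6005
End of period: [6005, 10774, 12205, 11090, 12811, 4348]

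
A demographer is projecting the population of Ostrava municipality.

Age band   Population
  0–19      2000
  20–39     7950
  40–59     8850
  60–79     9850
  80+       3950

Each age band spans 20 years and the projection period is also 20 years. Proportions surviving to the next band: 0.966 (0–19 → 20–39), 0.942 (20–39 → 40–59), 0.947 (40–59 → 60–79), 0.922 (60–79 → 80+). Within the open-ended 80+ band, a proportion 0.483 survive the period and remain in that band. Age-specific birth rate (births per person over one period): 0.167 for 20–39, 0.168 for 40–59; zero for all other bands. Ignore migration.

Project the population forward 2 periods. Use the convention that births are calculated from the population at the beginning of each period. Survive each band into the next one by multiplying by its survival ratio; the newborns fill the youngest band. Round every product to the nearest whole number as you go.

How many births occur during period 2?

[period 1]
Births: 7950 × 0.167 = 1328 ; 8850 × 0.168 = 1487 ⇒ total 2815
20–39: 2000 × 0.966 = 1932
40–59: 7950 × 0.942 = 7489
60–79: 8850 × 0.947 = 8381
80+: 9850 × 0.922 + 3950 × 0.483 = 9082 + 1908 = 10990
Population now: 0–19=2815, 20–39=1932, 40–59=7489, 60–79=8381, 80+=10990
[period 2]
Births: 1932 × 0.167 = 323 ; 7489 × 0.168 = 1258 ⇒ total 1581
20–39: 2815 × 0.966 = 2719
40–59: 1932 × 0.942 = 1820
60–79: 7489 × 0.947 = 7092
80+: 8381 × 0.922 + 10990 × 0.483 = 7727 + 5308 = 13035
Population now: 0–19=1581, 20–39=2719, 40–59=1820, 60–79=7092, 80+=13035

1581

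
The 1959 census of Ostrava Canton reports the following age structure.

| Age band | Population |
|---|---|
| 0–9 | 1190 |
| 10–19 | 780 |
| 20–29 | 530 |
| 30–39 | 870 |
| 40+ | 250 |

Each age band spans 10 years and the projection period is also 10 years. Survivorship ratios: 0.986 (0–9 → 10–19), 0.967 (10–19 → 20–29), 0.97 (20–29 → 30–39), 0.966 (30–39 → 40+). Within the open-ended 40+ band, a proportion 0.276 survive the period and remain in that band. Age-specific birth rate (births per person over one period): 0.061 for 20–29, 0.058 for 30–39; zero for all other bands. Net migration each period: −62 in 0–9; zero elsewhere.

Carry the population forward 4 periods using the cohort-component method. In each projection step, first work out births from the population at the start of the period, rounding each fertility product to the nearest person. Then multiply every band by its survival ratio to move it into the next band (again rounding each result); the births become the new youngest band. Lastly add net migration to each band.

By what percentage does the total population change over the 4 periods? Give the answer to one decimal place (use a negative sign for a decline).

Period 1.
Births: 530 × 0.061 = 32, 870 × 0.058 = 50 → 82
10–19: 1190 × 0.986 = 1173
20–29: 780 × 0.967 = 754
30–39: 530 × 0.97 = 514
40+: 870 × 0.966 + 250 × 0.276 = 840 + 69 = 909
Net migration: 0–9 − 62 → 20
Population now: 0–9=20, 10–19=1173, 20–29=754, 30–39=514, 40+=909
Period 2.
Births: 754 × 0.061 = 46, 514 × 0.058 = 30 → 76
10–19: 20 × 0.986 = 20
20–29: 1173 × 0.967 = 1134
30–39: 754 × 0.97 = 731
40+: 514 × 0.966 + 909 × 0.276 = 497 + 251 = 748
Net migration: 0–9 − 62 → 14
Population now: 0–9=14, 10–19=20, 20–29=1134, 30–39=731, 40+=748
Period 3.
Births: 1134 × 0.061 = 69, 731 × 0.058 = 42 → 111
10–19: 14 × 0.986 = 14
20–29: 20 × 0.967 = 19
30–39: 1134 × 0.97 = 1100
40+: 731 × 0.966 + 748 × 0.276 = 706 + 206 = 912
Net migration: 0–9 − 62 → 49
Population now: 0–9=49, 10–19=14, 20–29=19, 30–39=1100, 40+=912
Period 4.
Births: 19 × 0.061 = 1, 1100 × 0.058 = 64 → 65
10–19: 49 × 0.986 = 48
20–29: 14 × 0.967 = 14
30–39: 19 × 0.97 = 18
40+: 1100 × 0.966 + 912 × 0.276 = 1063 + 252 = 1315
Net migration: 0–9 − 62 → 3
Population now: 0–9=3, 10–19=48, 20–29=14, 30–39=18, 40+=1315
Total: 3620 → 1398; change = -2222; percentage change = -61.4%

-61.4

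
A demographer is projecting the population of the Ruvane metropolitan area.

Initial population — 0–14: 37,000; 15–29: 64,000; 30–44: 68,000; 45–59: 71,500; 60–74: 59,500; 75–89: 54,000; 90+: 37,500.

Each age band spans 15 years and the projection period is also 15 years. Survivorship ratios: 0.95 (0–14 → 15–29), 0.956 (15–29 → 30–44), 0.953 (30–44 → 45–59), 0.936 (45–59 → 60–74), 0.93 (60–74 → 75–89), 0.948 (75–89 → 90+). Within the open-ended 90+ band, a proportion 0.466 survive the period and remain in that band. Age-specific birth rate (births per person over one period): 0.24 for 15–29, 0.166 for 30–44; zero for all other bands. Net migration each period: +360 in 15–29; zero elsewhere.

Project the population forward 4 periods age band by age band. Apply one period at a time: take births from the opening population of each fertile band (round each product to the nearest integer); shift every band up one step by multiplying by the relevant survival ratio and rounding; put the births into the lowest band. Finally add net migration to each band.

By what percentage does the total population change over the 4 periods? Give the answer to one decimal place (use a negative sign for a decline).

— Period 1 —
Births: 64000 * 0.24 = 15360, 68000 * 0.166 = 11288 — total 26648
15–29: 37000 * 0.95 = 35150
30–44: 64000 * 0.956 = 61184
45–59: 68000 * 0.953 = 64804
60–74: 71500 * 0.936 = 66924
75–89: 59500 * 0.93 = 55335
90+: 54000 * 0.948 + 37500 * 0.466 = 51192 + 17475 = 68667
Net migration: 15–29 + 360 → 35510
End of period: [26648, 35510, 61184, 64804, 66924, 55335, 68667]
— Period 2 —
Births: 35510 * 0.24 = 8522, 61184 * 0.166 = 10157 — total 18679
15–29: 26648 * 0.95 = 25316
30–44: 35510 * 0.956 = 33948
45–59: 61184 * 0.953 = 58308
60–74: 64804 * 0.936 = 60657
75–89: 66924 * 0.93 = 62239
90+: 55335 * 0.948 + 68667 * 0.466 = 52458 + 31999 = 84457
Net migration: 15–29 + 360 → 25676
End of period: [18679, 25676, 33948, 58308, 60657, 62239, 84457]
— Period 3 —
Births: 25676 * 0.24 = 6162, 33948 * 0.166 = 5635 — total 11797
15–29: 18679 * 0.95 = 17745
30–44: 25676 * 0.956 = 24546
45–59: 33948 * 0.953 = 32352
60–74: 58308 * 0.936 = 54576
75–89: 60657 * 0.93 = 56411
90+: 62239 * 0.948 + 84457 * 0.466 = 59003 + 39357 = 98360
Net migration: 15–29 + 360 → 18105
End of period: [11797, 18105, 24546, 32352, 54576, 56411, 98360]
— Period 4 —
Births: 18105 * 0.24 = 4345, 24546 * 0.166 = 4075 — total 8420
15–29: 11797 * 0.95 = 11207
30–44: 18105 * 0.956 = 17308
45–59: 24546 * 0.953 = 23392
60–74: 32352 * 0.936 = 30281
75–89: 54576 * 0.93 = 50756
90+: 56411 * 0.948 + 98360 * 0.466 = 53478 + 45836 = 99314
Net migration: 15–29 + 360 → 11567
End of period: [8420, 11567, 17308, 23392, 30281, 50756, 99314]
Total: 391500 → 241038; change = -150462; percentage change = -38.4%

-38.4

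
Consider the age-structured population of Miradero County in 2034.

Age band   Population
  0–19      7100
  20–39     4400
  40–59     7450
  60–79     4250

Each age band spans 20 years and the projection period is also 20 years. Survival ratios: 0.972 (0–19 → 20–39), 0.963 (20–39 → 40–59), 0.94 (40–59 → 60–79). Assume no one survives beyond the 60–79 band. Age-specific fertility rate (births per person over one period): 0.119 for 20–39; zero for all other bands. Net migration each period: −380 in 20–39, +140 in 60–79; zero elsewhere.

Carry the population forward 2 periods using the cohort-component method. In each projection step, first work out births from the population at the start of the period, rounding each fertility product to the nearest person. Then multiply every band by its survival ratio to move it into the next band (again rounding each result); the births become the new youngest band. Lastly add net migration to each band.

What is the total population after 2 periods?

[period 1]
Births: 4400 * 0.119 = 524
20–39: 7100 * 0.972 = 6901
40–59: 4400 * 0.963 = 4237
60–79: 7450 * 0.94 = 7003
Net migration: 20–39 − 380 → 6521; 60–79 + 140 → 7143
Giving 524 / 6521 / 4237 / 7143.
[period 2]
Births: 6521 * 0.119 = 776
20–39: 524 * 0.972 = 509
40–59: 6521 * 0.963 = 6280
60–79: 4237 * 0.94 = 3983
Net migration: 20–39 − 380 → 129; 60–79 + 140 → 4123
Giving 776 / 129 / 6280 / 4123.
Total after period 2: 776 + 129 + 6280 + 4123 = 11308

11308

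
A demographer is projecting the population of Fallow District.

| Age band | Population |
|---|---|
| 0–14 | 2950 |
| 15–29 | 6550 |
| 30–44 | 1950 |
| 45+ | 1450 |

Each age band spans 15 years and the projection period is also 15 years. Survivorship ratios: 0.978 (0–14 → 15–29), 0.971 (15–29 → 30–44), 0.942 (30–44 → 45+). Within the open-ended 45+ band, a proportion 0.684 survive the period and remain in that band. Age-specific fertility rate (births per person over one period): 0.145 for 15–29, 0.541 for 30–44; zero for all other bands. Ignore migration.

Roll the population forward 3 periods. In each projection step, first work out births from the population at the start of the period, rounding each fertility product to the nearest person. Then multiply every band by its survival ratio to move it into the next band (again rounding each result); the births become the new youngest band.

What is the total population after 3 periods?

15537

Period 1.
Births: 6550 × 0.145 = 950  |  1950 × 0.541 = 1055 → total 2005
15–29: 2950 × 0.978 = 2885
30–44: 6550 × 0.971 = 6360
45+: 1950 × 0.942 + 1450 × 0.684 = 1837 + 992 = 2829
→ [2005, 2885, 6360, 2829]
Period 2.
Births: 2885 × 0.145 = 418  |  6360 × 0.541 = 3441 → total 3859
15–29: 2005 × 0.978 = 1961
30–44: 2885 × 0.971 = 2801
45+: 6360 × 0.942 + 2829 × 0.684 = 5991 + 1935 = 7926
→ [3859, 1961, 2801, 7926]
Period 3.
Births: 1961 × 0.145 = 284  |  2801 × 0.541 = 1515 → total 1799
15–29: 3859 × 0.978 = 3774
30–44: 1961 × 0.971 = 1904
45+: 2801 × 0.942 + 7926 × 0.684 = 2639 + 5421 = 8060
→ [1799, 3774, 1904, 8060]
Total after period 3: 1799 + 3774 + 1904 + 8060 = 15537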